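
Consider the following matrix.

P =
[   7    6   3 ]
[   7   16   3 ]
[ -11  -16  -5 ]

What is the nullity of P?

Row reduce to echelon form.
R2 ← R2 − R1: [0, 10, 0]
R3 ← R3 + (11/7)·R1: [0, -46/7, -2/7]
R3 ← R3 + (23/35)·R2: [0, 0, -2/7]
3 nonzero rows, so rank(P) = 3.
P has 3 columns; by rank–nullity, nullity = 3 − 3 = 0.

0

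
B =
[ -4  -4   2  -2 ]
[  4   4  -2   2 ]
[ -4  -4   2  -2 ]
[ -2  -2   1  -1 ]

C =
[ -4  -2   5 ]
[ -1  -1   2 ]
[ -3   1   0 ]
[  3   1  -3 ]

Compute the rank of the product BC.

1

First compute BC:
[[  8,  12, -22],
 [ -8, -12,  22],
 [  8,  12, -22],
 [  4,   6, -11]]
Now row reduce the product.
R2 ← R2 + R1: [0, 0, 0]
R3 ← R3 − R1: [0, 0, 0]
R4 ← R4 − (1/2)·R1: [0, 0, 0]
1 nonzero row, so rank(BC) = 1.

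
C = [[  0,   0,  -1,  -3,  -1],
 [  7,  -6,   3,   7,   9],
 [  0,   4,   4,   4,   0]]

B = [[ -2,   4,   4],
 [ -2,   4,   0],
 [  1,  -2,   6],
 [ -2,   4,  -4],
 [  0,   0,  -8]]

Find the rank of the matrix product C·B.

2

First compute CB:
[[  5, -10,  14],
 [-13,  26, -54],
 [-12,  24,   8]]
Now row reduce the product.
R2 ← R2 + (13/5)·R1: [0, 0, -88/5]
R3 ← R3 + (12/5)·R1: [0, 0, 208/5]
R3 ← R3 + (26/11)·R2: [0, 0, 0]
2 nonzero rows, so rank(CB) = 2.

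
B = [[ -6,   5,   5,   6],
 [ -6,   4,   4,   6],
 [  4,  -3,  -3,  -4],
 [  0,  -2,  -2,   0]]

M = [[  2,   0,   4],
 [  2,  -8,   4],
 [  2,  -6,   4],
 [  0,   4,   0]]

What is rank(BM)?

2

First compute BM:
[[  8, -46,  16],
 [  4, -32,   8],
 [ -4,  26,  -8],
 [ -8,  28, -16]]
Now row reduce the product.
R2 ← R2 − (1/2)·R1: [0, -9, 0]
R3 ← R3 + (1/2)·R1: [0, 3, 0]
R4 ← R4 + R1: [0, -18, 0]
R3 ← R3 + (1/3)·R2: [0, 0, 0]
R4 ← R4 − (2)·R2: [0, 0, 0]
2 nonzero rows, so rank(BM) = 2.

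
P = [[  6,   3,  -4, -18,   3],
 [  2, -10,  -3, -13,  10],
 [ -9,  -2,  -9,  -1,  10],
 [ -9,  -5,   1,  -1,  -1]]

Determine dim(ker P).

Row reduce to echelon form.
R2 ← R2 − (1/3)·R1: [0, -11, -5/3, -7, 9]
R3 ← R3 + (3/2)·R1: [0, 5/2, -15, -28, 29/2]
R4 ← R4 + (3/2)·R1: [0, -1/2, -5, -28, 7/2]
R3 ← R3 + (5/22)·R2: [0, 0, -1015/66, -651/22, 182/11]
R4 ← R4 − (1/22)·R2: [0, 0, -325/66, -609/22, 34/11]
R4 ← R4 − (65/203)·R3: [0, 0, 0, -528/29, -64/29]
4 nonzero rows, so rank(P) = 4.
P has 5 columns; by rank–nullity, nullity = 5 − 4 = 1.

1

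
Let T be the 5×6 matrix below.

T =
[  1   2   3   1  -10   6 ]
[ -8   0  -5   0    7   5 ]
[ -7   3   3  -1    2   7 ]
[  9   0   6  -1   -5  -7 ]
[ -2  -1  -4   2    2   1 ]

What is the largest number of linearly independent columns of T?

5

Row reduce to echelon form.
R2 ← R2 + (8)·R1: [0, 16, 19, 8, -73, 53]
R3 ← R3 + (7)·R1: [0, 17, 24, 6, -68, 49]
R4 ← R4 − (9)·R1: [0, -18, -21, -10, 85, -61]
R5 ← R5 + (2)·R1: [0, 3, 2, 4, -18, 13]
R3 ← R3 − (17/16)·R2: [0, 0, 61/16, -5/2, 153/16, -117/16]
R4 ← R4 + (9/8)·R2: [0, 0, 3/8, -1, 23/8, -11/8]
R5 ← R5 − (3/16)·R2: [0, 0, -25/16, 5/2, -69/16, 49/16]
R4 ← R4 − (6/61)·R3: [0, 0, 0, -46/61, 118/61, -40/61]
R5 ← R5 + (25/61)·R3: [0, 0, 0, 90/61, -24/61, 4/61]
R5 ← R5 + (45/23)·R4: [0, 0, 0, 0, 78/23, -28/23]
Echelon form has 5 nonzero rows, so rank(T) = 5.
The rank gives the maximum number of linearly independent columns: 5.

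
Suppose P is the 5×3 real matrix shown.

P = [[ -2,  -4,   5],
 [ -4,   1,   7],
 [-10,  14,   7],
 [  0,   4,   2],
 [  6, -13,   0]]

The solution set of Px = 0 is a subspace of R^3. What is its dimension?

Row reduce to echelon form.
R2 ← R2 − (2)·R1: [0, 9, -3]
R3 ← R3 − (5)·R1: [0, 34, -18]
R5 ← R5 + (3)·R1: [0, -25, 15]
R3 ← R3 − (34/9)·R2: [0, 0, -20/3]
R4 ← R4 − (4/9)·R2: [0, 0, 10/3]
R5 ← R5 + (25/9)·R2: [0, 0, 20/3]
R4 ← R4 + (1/2)·R3: [0, 0, 0]
R5 ← R5 + R3: [0, 0, 0]
3 nonzero rows, so rank(P) = 3.
P has 3 columns; by rank–nullity, nullity = 3 − 3 = 0.

0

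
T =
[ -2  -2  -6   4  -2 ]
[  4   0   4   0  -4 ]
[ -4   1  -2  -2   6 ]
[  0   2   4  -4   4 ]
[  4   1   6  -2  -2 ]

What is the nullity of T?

3

Row reduce to echelon form.
R2 ← R2 + (2)·R1: [0, -4, -8, 8, -8]
R3 ← R3 − (2)·R1: [0, 5, 10, -10, 10]
R5 ← R5 + (2)·R1: [0, -3, -6, 6, -6]
R3 ← R3 + (5/4)·R2: [0, 0, 0, 0, 0]
R4 ← R4 + (1/2)·R2: [0, 0, 0, 0, 0]
R5 ← R5 − (3/4)·R2: [0, 0, 0, 0, 0]
2 nonzero rows, so rank(T) = 2.
T has 5 columns; by rank–nullity, nullity = 5 − 2 = 3.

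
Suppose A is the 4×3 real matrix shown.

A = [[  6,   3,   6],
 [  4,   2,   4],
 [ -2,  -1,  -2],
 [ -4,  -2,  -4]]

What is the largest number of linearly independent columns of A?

Row reduce to echelon form.
R2 ← R2 − (2/3)·R1: [0, 0, 0]
R3 ← R3 + (1/3)·R1: [0, 0, 0]
R4 ← R4 + (2/3)·R1: [0, 0, 0]
Echelon form has 1 nonzero row, so rank(A) = 1.
The rank gives the maximum number of linearly independent columns: 1.

1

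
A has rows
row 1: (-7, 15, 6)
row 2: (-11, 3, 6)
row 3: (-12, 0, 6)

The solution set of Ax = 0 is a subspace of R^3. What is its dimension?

1

Row reduce to echelon form.
R2 ← R2 − (11/7)·R1: [0, -144/7, -24/7]
R3 ← R3 − (12/7)·R1: [0, -180/7, -30/7]
R3 ← R3 − (5/4)·R2: [0, 0, 0]
2 nonzero rows, so rank(A) = 2.
A has 3 columns; by rank–nullity, nullity = 3 − 2 = 1.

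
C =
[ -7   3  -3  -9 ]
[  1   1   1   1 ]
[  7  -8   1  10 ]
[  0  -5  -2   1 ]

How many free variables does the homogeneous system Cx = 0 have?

2

Row reduce to echelon form.
R2 ← R2 + (1/7)·R1: [0, 10/7, 4/7, -2/7]
R3 ← R3 + R1: [0, -5, -2, 1]
R3 ← R3 + (7/2)·R2: [0, 0, 0, 0]
R4 ← R4 + (7/2)·R2: [0, 0, 0, 0]
2 nonzero rows, so rank(C) = 2.
C has 4 columns; by rank–nullity, nullity = 4 − 2 = 2.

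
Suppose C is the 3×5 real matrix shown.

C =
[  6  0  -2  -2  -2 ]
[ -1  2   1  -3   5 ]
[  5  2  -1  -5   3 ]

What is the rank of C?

Row reduce to echelon form.
R2 ← R2 + (1/6)·R1: [0, 2, 2/3, -10/3, 14/3]
R3 ← R3 − (5/6)·R1: [0, 2, 2/3, -10/3, 14/3]
R3 ← R3 − R2: [0, 0, 0, 0, 0]
Echelon form has 2 nonzero rows, so rank(C) = 2.

2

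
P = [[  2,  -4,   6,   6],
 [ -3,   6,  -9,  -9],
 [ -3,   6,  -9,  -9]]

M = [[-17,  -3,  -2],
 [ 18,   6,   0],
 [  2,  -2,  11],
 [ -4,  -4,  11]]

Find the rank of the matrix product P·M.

1

First compute PM:
[[-118, -66, 128],
 [177,  99, -192],
 [177,  99, -192]]
Now row reduce the product.
R2 ← R2 + (3/2)·R1: [0, 0, 0]
R3 ← R3 + (3/2)·R1: [0, 0, 0]
1 nonzero row, so rank(PM) = 1.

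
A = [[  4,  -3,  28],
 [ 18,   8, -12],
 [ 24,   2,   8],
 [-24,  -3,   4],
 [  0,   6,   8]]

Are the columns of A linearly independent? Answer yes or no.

Row reduce A to echelon form.
R2 ← R2 − (9/2)·R1: [0, 43/2, -138]
R3 ← R3 − (6)·R1: [0, 20, -160]
R4 ← R4 + (6)·R1: [0, -21, 172]
R3 ← R3 − (40/43)·R2: [0, 0, -1360/43]
R4 ← R4 + (42/43)·R2: [0, 0, 1600/43]
R5 ← R5 − (12/43)·R2: [0, 0, 2000/43]
R4 ← R4 + (20/17)·R3: [0, 0, 0]
R5 ← R5 + (25/17)·R3: [0, 0, 0]
3 pivots among 3 columns.
Every column is a pivot column, so the columns are linearly independent.

yes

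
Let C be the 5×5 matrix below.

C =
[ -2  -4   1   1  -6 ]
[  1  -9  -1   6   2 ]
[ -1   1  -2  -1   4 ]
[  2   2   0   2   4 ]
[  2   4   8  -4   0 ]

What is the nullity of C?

0

Row reduce to echelon form.
R2 ← R2 + (1/2)·R1: [0, -11, -1/2, 13/2, -1]
R3 ← R3 − (1/2)·R1: [0, 3, -5/2, -3/2, 7]
R4 ← R4 + R1: [0, -2, 1, 3, -2]
R5 ← R5 + R1: [0, 0, 9, -3, -6]
R3 ← R3 + (3/11)·R2: [0, 0, -29/11, 3/11, 74/11]
R4 ← R4 − (2/11)·R2: [0, 0, 12/11, 20/11, -20/11]
R4 ← R4 + (12/29)·R3: [0, 0, 0, 56/29, 28/29]
R5 ← R5 + (99/29)·R3: [0, 0, 0, -60/29, 492/29]
R5 ← R5 + (15/14)·R4: [0, 0, 0, 0, 18]
5 nonzero rows, so rank(C) = 5.
C has 5 columns; by rank–nullity, nullity = 5 − 5 = 0.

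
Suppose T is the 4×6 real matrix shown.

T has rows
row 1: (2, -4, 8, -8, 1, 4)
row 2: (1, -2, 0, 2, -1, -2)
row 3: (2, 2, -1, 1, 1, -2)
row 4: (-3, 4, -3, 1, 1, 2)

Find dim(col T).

4

Row reduce to echelon form.
R2 ← R2 − (1/2)·R1: [0, 0, -4, 6, -3/2, -4]
R3 ← R3 − R1: [0, 6, -9, 9, 0, -6]
R4 ← R4 + (3/2)·R1: [0, -2, 9, -11, 5/2, 8]
Swap R2 ↔ R3
R4 ← R4 + (1/3)·R2: [0, 0, 6, -8, 5/2, 6]
R4 ← R4 + (3/2)·R3: [0, 0, 0, 1, 1/4, 0]
Echelon form has 4 nonzero rows, so rank(T) = 4.
The column space has dimension equal to the rank: 4.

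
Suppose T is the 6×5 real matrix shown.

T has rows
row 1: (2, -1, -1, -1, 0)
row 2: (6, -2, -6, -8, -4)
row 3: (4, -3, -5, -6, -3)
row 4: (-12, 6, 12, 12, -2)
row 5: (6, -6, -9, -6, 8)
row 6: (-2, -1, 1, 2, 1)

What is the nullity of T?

1

Row reduce to echelon form.
R2 ← R2 − (3)·R1: [0, 1, -3, -5, -4]
R3 ← R3 − (2)·R1: [0, -1, -3, -4, -3]
R4 ← R4 + (6)·R1: [0, 0, 6, 6, -2]
R5 ← R5 − (3)·R1: [0, -3, -6, -3, 8]
R6 ← R6 + R1: [0, -2, 0, 1, 1]
R3 ← R3 + R2: [0, 0, -6, -9, -7]
R5 ← R5 + (3)·R2: [0, 0, -15, -18, -4]
R6 ← R6 + (2)·R2: [0, 0, -6, -9, -7]
R4 ← R4 + R3: [0, 0, 0, -3, -9]
R5 ← R5 − (5/2)·R3: [0, 0, 0, 9/2, 27/2]
R6 ← R6 − R3: [0, 0, 0, 0, 0]
R5 ← R5 + (3/2)·R4: [0, 0, 0, 0, 0]
4 nonzero rows, so rank(T) = 4.
T has 5 columns; by rank–nullity, nullity = 5 − 4 = 1.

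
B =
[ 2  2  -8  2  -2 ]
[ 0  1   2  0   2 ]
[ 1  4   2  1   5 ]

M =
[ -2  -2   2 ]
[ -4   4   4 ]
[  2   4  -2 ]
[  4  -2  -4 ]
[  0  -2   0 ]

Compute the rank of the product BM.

2

First compute BM:
[[-20, -28,  20],
 [  0,   8,   0],
 [-10,  10,  10]]
Now row reduce the product.
R3 ← R3 − (1/2)·R1: [0, 24, 0]
R3 ← R3 − (3)·R2: [0, 0, 0]
2 nonzero rows, so rank(BM) = 2.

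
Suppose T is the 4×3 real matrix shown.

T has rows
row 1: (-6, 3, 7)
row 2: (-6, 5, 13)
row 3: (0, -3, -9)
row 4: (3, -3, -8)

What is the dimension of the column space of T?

2

Row reduce to echelon form.
R2 ← R2 − R1: [0, 2, 6]
R4 ← R4 + (1/2)·R1: [0, -3/2, -9/2]
R3 ← R3 + (3/2)·R2: [0, 0, 0]
R4 ← R4 + (3/4)·R2: [0, 0, 0]
Echelon form has 2 nonzero rows, so rank(T) = 2.
The column space has dimension equal to the rank: 2.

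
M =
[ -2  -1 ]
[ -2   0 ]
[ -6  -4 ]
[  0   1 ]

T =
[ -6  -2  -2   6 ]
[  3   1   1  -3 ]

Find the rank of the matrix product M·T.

1

First compute MT:
[[  9,   3,   3,  -9],
 [ 12,   4,   4, -12],
 [ 24,   8,   8, -24],
 [  3,   1,   1,  -3]]
Now row reduce the product.
R2 ← R2 − (4/3)·R1: [0, 0, 0, 0]
R3 ← R3 − (8/3)·R1: [0, 0, 0, 0]
R4 ← R4 − (1/3)·R1: [0, 0, 0, 0]
1 nonzero row, so rank(MT) = 1.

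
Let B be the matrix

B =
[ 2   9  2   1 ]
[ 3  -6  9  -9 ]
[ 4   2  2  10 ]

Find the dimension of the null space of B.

1

Row reduce to echelon form.
R2 ← R2 − (3/2)·R1: [0, -39/2, 6, -21/2]
R3 ← R3 − (2)·R1: [0, -16, -2, 8]
R3 ← R3 − (32/39)·R2: [0, 0, -90/13, 216/13]
3 nonzero rows, so rank(B) = 3.
B has 4 columns; by rank–nullity, nullity = 4 − 3 = 1.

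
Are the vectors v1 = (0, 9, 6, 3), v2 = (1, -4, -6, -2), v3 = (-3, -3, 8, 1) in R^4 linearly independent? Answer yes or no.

no

Form the matrix with these vectors as rows and row reduce.
Swap R1 ↔ R2
R3 ← R3 + (3)·R1: [0, -15, -10, -5]
R3 ← R3 + (5/3)·R2: [0, 0, 0, 0]
2 nonzero rows, so the 3 vectors span a space of dimension 2.
Since 2 < 3, the vectors are linearly dependent.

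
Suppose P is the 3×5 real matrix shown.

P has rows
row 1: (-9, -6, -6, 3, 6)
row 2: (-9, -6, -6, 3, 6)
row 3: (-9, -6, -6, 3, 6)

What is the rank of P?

Row reduce to echelon form.
R2 ← R2 − R1: [0, 0, 0, 0, 0]
R3 ← R3 − R1: [0, 0, 0, 0, 0]
Echelon form has 1 nonzero row, so rank(P) = 1.

1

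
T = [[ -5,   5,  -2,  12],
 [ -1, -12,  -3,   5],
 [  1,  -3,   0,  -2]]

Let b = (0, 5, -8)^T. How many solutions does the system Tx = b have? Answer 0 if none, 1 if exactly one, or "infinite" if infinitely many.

Row reduce the augmented matrix [T | b].
R2 ← R2 − (1/5)·R1: [0, -13, -13/5, 13/5, 5]
R3 ← R3 + (1/5)·R1: [0, -2, -2/5, 2/5, -8]
R3 ← R3 − (2/13)·R2: [0, 0, 0, 0, -114/13]
The echelon form has 3 nonzero rows; the last pivot sits in the augmented column, so rank(T) = 2 but rank([T|b]) = 3.
Since the ranks differ, the system is inconsistent.
It has no solutions.

0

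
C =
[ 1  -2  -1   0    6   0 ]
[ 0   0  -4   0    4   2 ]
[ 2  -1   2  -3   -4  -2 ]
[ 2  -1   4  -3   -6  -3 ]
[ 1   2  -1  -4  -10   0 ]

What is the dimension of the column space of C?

3

Row reduce to echelon form.
R3 ← R3 − (2)·R1: [0, 3, 4, -3, -16, -2]
R4 ← R4 − (2)·R1: [0, 3, 6, -3, -18, -3]
R5 ← R5 − R1: [0, 4, 0, -4, -16, 0]
Swap R2 ↔ R3
R4 ← R4 − R2: [0, 0, 2, 0, -2, -1]
R5 ← R5 − (4/3)·R2: [0, 0, -16/3, 0, 16/3, 8/3]
R4 ← R4 + (1/2)·R3: [0, 0, 0, 0, 0, 0]
R5 ← R5 − (4/3)·R3: [0, 0, 0, 0, 0, 0]
Echelon form has 3 nonzero rows, so rank(C) = 3.
The column space has dimension equal to the rank: 3.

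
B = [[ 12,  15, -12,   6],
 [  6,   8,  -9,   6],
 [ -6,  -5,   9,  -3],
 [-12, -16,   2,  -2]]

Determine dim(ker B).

Row reduce to echelon form.
R2 ← R2 − (1/2)·R1: [0, 1/2, -3, 3]
R3 ← R3 + (1/2)·R1: [0, 5/2, 3, 0]
R4 ← R4 + R1: [0, -1, -10, 4]
R3 ← R3 − (5)·R2: [0, 0, 18, -15]
R4 ← R4 + (2)·R2: [0, 0, -16, 10]
R4 ← R4 + (8/9)·R3: [0, 0, 0, -10/3]
4 nonzero rows, so rank(B) = 4.
B has 4 columns; by rank–nullity, nullity = 4 − 4 = 0.

0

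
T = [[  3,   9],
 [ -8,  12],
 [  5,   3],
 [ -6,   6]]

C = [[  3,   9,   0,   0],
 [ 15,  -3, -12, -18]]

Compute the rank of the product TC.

2

First compute TC:
[[144,   0, -108, -162],
 [156, -108, -144, -216],
 [ 60,  36, -36, -54],
 [ 72, -72, -72, -108]]
Now row reduce the product.
R2 ← R2 − (13/12)·R1: [0, -108, -27, -81/2]
R3 ← R3 − (5/12)·R1: [0, 36, 9, 27/2]
R4 ← R4 − (1/2)·R1: [0, -72, -18, -27]
R3 ← R3 + (1/3)·R2: [0, 0, 0, 0]
R4 ← R4 − (2/3)·R2: [0, 0, 0, 0]
2 nonzero rows, so rank(TC) = 2.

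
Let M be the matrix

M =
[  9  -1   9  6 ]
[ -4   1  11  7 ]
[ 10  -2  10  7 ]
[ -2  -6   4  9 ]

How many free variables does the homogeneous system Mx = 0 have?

0

Row reduce to echelon form.
R2 ← R2 + (4/9)·R1: [0, 5/9, 15, 29/3]
R3 ← R3 − (10/9)·R1: [0, -8/9, 0, 1/3]
R4 ← R4 + (2/9)·R1: [0, -56/9, 6, 31/3]
R3 ← R3 + (8/5)·R2: [0, 0, 24, 79/5]
R4 ← R4 + (56/5)·R2: [0, 0, 174, 593/5]
R4 ← R4 − (29/4)·R3: [0, 0, 0, 81/20]
4 nonzero rows, so rank(M) = 4.
M has 4 columns; by rank–nullity, nullity = 4 − 4 = 0.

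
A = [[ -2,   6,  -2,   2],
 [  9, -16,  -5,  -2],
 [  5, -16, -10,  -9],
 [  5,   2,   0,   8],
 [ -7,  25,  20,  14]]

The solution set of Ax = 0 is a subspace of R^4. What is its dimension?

Row reduce to echelon form.
R2 ← R2 + (9/2)·R1: [0, 11, -14, 7]
R3 ← R3 + (5/2)·R1: [0, -1, -15, -4]
R4 ← R4 + (5/2)·R1: [0, 17, -5, 13]
R5 ← R5 − (7/2)·R1: [0, 4, 27, 7]
R3 ← R3 + (1/11)·R2: [0, 0, -179/11, -37/11]
R4 ← R4 − (17/11)·R2: [0, 0, 183/11, 24/11]
R5 ← R5 − (4/11)·R2: [0, 0, 353/11, 49/11]
R4 ← R4 + (183/179)·R3: [0, 0, 0, -225/179]
R5 ← R5 + (353/179)·R3: [0, 0, 0, -390/179]
R5 ← R5 − (26/15)·R4: [0, 0, 0, 0]
4 nonzero rows, so rank(A) = 4.
A has 4 columns; by rank–nullity, nullity = 4 − 4 = 0.

0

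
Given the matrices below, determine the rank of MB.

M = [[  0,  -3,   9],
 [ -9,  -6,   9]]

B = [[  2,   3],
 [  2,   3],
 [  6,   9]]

First compute MB:
[[ 48,  72],
 [ 24,  36]]
Now row reduce the product.
R2 ← R2 − (1/2)·R1: [0, 0]
1 nonzero row, so rank(MB) = 1.

1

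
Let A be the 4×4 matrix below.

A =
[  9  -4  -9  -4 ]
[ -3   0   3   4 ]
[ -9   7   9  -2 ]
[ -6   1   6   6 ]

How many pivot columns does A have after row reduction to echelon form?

Row reduce to echelon form.
R2 ← R2 + (1/3)·R1: [0, -4/3, 0, 8/3]
R3 ← R3 + R1: [0, 3, 0, -6]
R4 ← R4 + (2/3)·R1: [0, -5/3, 0, 10/3]
R3 ← R3 + (9/4)·R2: [0, 0, 0, 0]
R4 ← R4 − (5/4)·R2: [0, 0, 0, 0]
Echelon form has 2 nonzero rows, so rank(A) = 2.
Each nonzero row contributes one pivot column: 2 pivot columns.

2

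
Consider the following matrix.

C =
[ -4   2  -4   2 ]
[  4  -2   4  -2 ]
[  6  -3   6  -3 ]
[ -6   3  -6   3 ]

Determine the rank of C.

1

Row reduce to echelon form.
R2 ← R2 + R1: [0, 0, 0, 0]
R3 ← R3 + (3/2)·R1: [0, 0, 0, 0]
R4 ← R4 − (3/2)·R1: [0, 0, 0, 0]
Echelon form has 1 nonzero row, so rank(C) = 1.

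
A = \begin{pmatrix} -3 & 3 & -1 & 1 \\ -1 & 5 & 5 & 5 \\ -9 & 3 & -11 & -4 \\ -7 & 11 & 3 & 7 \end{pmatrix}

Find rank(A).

2

Row reduce to echelon form.
R2 ← R2 − (1/3)·R1: [0, 4, 16/3, 14/3]
R3 ← R3 − (3)·R1: [0, -6, -8, -7]
R4 ← R4 − (7/3)·R1: [0, 4, 16/3, 14/3]
R3 ← R3 + (3/2)·R2: [0, 0, 0, 0]
R4 ← R4 − R2: [0, 0, 0, 0]
Echelon form has 2 nonzero rows, so rank(A) = 2.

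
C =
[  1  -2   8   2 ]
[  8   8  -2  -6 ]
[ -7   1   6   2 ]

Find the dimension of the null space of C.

Row reduce to echelon form.
R2 ← R2 − (8)·R1: [0, 24, -66, -22]
R3 ← R3 + (7)·R1: [0, -13, 62, 16]
R3 ← R3 + (13/24)·R2: [0, 0, 105/4, 49/12]
3 nonzero rows, so rank(C) = 3.
C has 4 columns; by rank–nullity, nullity = 4 − 3 = 1.

1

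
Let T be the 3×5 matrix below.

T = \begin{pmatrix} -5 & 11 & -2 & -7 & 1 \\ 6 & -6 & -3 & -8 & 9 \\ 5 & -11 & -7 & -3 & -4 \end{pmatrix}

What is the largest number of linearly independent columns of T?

3

Row reduce to echelon form.
R2 ← R2 + (6/5)·R1: [0, 36/5, -27/5, -82/5, 51/5]
R3 ← R3 + R1: [0, 0, -9, -10, -3]
Echelon form has 3 nonzero rows, so rank(T) = 3.
The rank gives the maximum number of linearly independent columns: 3.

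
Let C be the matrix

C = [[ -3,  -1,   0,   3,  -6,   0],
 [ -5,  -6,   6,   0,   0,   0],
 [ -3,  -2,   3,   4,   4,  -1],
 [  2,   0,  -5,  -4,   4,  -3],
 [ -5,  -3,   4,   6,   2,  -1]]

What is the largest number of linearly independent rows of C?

Row reduce to echelon form.
R2 ← R2 − (5/3)·R1: [0, -13/3, 6, -5, 10, 0]
R3 ← R3 − R1: [0, -1, 3, 1, 10, -1]
R4 ← R4 + (2/3)·R1: [0, -2/3, -5, -2, 0, -3]
R5 ← R5 − (5/3)·R1: [0, -4/3, 4, 1, 12, -1]
R3 ← R3 − (3/13)·R2: [0, 0, 21/13, 28/13, 100/13, -1]
R4 ← R4 − (2/13)·R2: [0, 0, -77/13, -16/13, -20/13, -3]
R5 ← R5 − (4/13)·R2: [0, 0, 28/13, 33/13, 116/13, -1]
R4 ← R4 + (11/3)·R3: [0, 0, 0, 20/3, 80/3, -20/3]
R5 ← R5 − (4/3)·R3: [0, 0, 0, -1/3, -4/3, 1/3]
R5 ← R5 + (1/20)·R4: [0, 0, 0, 0, 0, 0]
Echelon form has 4 nonzero rows, so rank(C) = 4.
The rank gives the maximum number of linearly independent rows: 4.

4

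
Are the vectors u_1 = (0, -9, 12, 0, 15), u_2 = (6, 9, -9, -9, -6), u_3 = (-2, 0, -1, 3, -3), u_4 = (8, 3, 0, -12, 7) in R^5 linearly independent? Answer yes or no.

no

Form the matrix with these vectors as rows and row reduce.
Swap R1 ↔ R2
R3 ← R3 + (1/3)·R1: [0, 3, -4, 0, -5]
R4 ← R4 − (4/3)·R1: [0, -9, 12, 0, 15]
R3 ← R3 + (1/3)·R2: [0, 0, 0, 0, 0]
R4 ← R4 − R2: [0, 0, 0, 0, 0]
2 nonzero rows, so the 4 vectors span a space of dimension 2.
Since 2 < 4, the vectors are linearly dependent.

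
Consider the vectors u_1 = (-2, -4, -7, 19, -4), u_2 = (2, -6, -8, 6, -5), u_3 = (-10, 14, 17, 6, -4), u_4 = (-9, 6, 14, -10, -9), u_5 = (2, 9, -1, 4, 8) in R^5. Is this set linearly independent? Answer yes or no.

yes

Form the matrix with these vectors as rows and row reduce.
R2 ← R2 + R1: [0, -10, -15, 25, -9]
R3 ← R3 − (5)·R1: [0, 34, 52, -89, 16]
R4 ← R4 − (9/2)·R1: [0, 24, 91/2, -191/2, 9]
R5 ← R5 + R1: [0, 5, -8, 23, 4]
R3 ← R3 + (17/5)·R2: [0, 0, 1, -4, -73/5]
R4 ← R4 + (12/5)·R2: [0, 0, 19/2, -71/2, -63/5]
R5 ← R5 + (1/2)·R2: [0, 0, -31/2, 71/2, -1/2]
R4 ← R4 − (19/2)·R3: [0, 0, 0, 5/2, 1261/10]
R5 ← R5 + (31/2)·R3: [0, 0, 0, -53/2, -1134/5]
R5 ← R5 + (53/5)·R4: [0, 0, 0, 0, 55493/50]
5 nonzero rows, so the 5 vectors span a space of dimension 5.
Since 5 = 5, the vectors are linearly independent.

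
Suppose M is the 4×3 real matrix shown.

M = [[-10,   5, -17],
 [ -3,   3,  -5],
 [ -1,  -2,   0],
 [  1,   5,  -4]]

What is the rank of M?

Row reduce to echelon form.
R2 ← R2 − (3/10)·R1: [0, 3/2, 1/10]
R3 ← R3 − (1/10)·R1: [0, -5/2, 17/10]
R4 ← R4 + (1/10)·R1: [0, 11/2, -57/10]
R3 ← R3 + (5/3)·R2: [0, 0, 28/15]
R4 ← R4 − (11/3)·R2: [0, 0, -91/15]
R4 ← R4 + (13/4)·R3: [0, 0, 0]
Echelon form has 3 nonzero rows, so rank(M) = 3.

3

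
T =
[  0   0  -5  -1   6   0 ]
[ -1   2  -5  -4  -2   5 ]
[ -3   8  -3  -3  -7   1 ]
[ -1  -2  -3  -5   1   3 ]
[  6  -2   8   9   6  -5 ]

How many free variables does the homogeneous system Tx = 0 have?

1

Row reduce to echelon form.
Swap R1 ↔ R2
R3 ← R3 − (3)·R1: [0, 2, 12, 9, -1, -14]
R4 ← R4 − R1: [0, -4, 2, -1, 3, -2]
R5 ← R5 + (6)·R1: [0, 10, -22, -15, -6, 25]
Swap R2 ↔ R3
R4 ← R4 + (2)·R2: [0, 0, 26, 17, 1, -30]
R5 ← R5 − (5)·R2: [0, 0, -82, -60, -1, 95]
R4 ← R4 + (26/5)·R3: [0, 0, 0, 59/5, 161/5, -30]
R5 ← R5 − (82/5)·R3: [0, 0, 0, -218/5, -497/5, 95]
R5 ← R5 + (218/59)·R4: [0, 0, 0, 0, 1155/59, -935/59]
5 nonzero rows, so rank(T) = 5.
T has 6 columns; by rank–nullity, nullity = 6 − 5 = 1.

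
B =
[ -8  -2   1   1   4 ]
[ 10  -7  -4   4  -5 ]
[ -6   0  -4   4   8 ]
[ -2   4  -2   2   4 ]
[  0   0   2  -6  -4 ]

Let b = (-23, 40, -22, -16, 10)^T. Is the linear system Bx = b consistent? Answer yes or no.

yes

Row reduce the augmented matrix [B | b].
R2 ← R2 + (5/4)·R1: [0, -19/2, -11/4, 21/4, 0, 45/4]
R3 ← R3 − (3/4)·R1: [0, 3/2, -19/4, 13/4, 5, -19/4]
R4 ← R4 − (1/4)·R1: [0, 9/2, -9/4, 7/4, 3, -41/4]
R3 ← R3 + (3/19)·R2: [0, 0, -197/38, 155/38, 5, -113/38]
R4 ← R4 + (9/19)·R2: [0, 0, -135/38, 161/38, 3, -187/38]
R4 ← R4 − (135/197)·R3: [0, 0, 0, 284/197, -84/197, -568/197]
R5 ← R5 + (76/197)·R3: [0, 0, 0, -872/197, -408/197, 1744/197]
R5 ← R5 + (218/71)·R4: [0, 0, 0, 0, -240/71, 0]
The echelon form has 5 nonzero rows, and every pivot lies in the first 5 columns, so rank(B) = rank([B|b]) = 5.
The system is consistent.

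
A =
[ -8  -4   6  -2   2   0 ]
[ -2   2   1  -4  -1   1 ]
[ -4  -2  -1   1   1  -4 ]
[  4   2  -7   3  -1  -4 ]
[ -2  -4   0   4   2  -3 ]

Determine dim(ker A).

Row reduce to echelon form.
R2 ← R2 − (1/4)·R1: [0, 3, -1/2, -7/2, -3/2, 1]
R3 ← R3 − (1/2)·R1: [0, 0, -4, 2, 0, -4]
R4 ← R4 + (1/2)·R1: [0, 0, -4, 2, 0, -4]
R5 ← R5 − (1/4)·R1: [0, -3, -3/2, 9/2, 3/2, -3]
R5 ← R5 + R2: [0, 0, -2, 1, 0, -2]
R4 ← R4 − R3: [0, 0, 0, 0, 0, 0]
R5 ← R5 − (1/2)·R3: [0, 0, 0, 0, 0, 0]
3 nonzero rows, so rank(A) = 3.
A has 6 columns; by rank–nullity, nullity = 6 − 3 = 3.

3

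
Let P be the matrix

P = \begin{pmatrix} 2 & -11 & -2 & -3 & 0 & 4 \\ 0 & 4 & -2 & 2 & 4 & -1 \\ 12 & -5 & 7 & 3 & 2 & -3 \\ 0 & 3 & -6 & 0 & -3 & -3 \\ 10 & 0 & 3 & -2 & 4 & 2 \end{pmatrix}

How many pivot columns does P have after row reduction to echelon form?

Row reduce to echelon form.
R3 ← R3 − (6)·R1: [0, 61, 19, 21, 2, -27]
R5 ← R5 − (5)·R1: [0, 55, 13, 13, 4, -18]
R3 ← R3 − (61/4)·R2: [0, 0, 99/2, -19/2, -59, -47/4]
R4 ← R4 − (3/4)·R2: [0, 0, -9/2, -3/2, -6, -9/4]
R5 ← R5 − (55/4)·R2: [0, 0, 81/2, -29/2, -51, -17/4]
R4 ← R4 + (1/11)·R3: [0, 0, 0, -26/11, -125/11, -73/22]
R5 ← R5 − (9/11)·R3: [0, 0, 0, -74/11, -30/11, 59/11]
R5 ← R5 − (37/13)·R4: [0, 0, 0, 0, 385/13, 385/26]
Echelon form has 5 nonzero rows, so rank(P) = 5.
Each nonzero row contributes one pivot column: 5 pivot columns.

5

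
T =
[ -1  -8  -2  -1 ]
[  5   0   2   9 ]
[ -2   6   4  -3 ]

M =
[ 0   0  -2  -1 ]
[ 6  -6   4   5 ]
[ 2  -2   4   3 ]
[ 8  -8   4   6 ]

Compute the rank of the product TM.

First compute TM:
[[-60,  60, -42, -51],
 [ 76, -76,  34,  55],
 [ 20, -20,  32,  26]]
Now row reduce the product.
R2 ← R2 + (19/15)·R1: [0, 0, -96/5, -48/5]
R3 ← R3 + (1/3)·R1: [0, 0, 18, 9]
R3 ← R3 + (15/16)·R2: [0, 0, 0, 0]
2 nonzero rows, so rank(TM) = 2.

2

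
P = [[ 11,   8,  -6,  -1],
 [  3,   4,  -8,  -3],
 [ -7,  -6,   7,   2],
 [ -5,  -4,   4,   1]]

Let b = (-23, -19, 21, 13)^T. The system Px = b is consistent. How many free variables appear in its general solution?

Row reduce the augmented matrix [P | b].
R2 ← R2 − (3/11)·R1: [0, 20/11, -70/11, -30/11, -140/11]
R3 ← R3 + (7/11)·R1: [0, -10/11, 35/11, 15/11, 70/11]
R4 ← R4 + (5/11)·R1: [0, -4/11, 14/11, 6/11, 28/11]
R3 ← R3 + (1/2)·R2: [0, 0, 0, 0, 0]
R4 ← R4 + (1/5)·R2: [0, 0, 0, 0, 0]
The echelon form has 2 nonzero rows, and every pivot lies in the first 4 columns, so rank(P) = rank([P|b]) = 2.
The system is consistent.
Free variables = (unknowns) − (rank) = 4 − 2 = 2.

2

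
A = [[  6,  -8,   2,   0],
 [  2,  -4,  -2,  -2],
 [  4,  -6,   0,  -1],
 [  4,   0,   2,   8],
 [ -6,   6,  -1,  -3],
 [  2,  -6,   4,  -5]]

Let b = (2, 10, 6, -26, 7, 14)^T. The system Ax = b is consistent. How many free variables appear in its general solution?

Row reduce the augmented matrix [A | b].
R2 ← R2 − (1/3)·R1: [0, -4/3, -8/3, -2, 28/3]
R3 ← R3 − (2/3)·R1: [0, -2/3, -4/3, -1, 14/3]
R4 ← R4 − (2/3)·R1: [0, 16/3, 2/3, 8, -82/3]
R5 ← R5 + R1: [0, -2, 1, -3, 9]
R6 ← R6 − (1/3)·R1: [0, -10/3, 10/3, -5, 40/3]
R3 ← R3 − (1/2)·R2: [0, 0, 0, 0, 0]
R4 ← R4 + (4)·R2: [0, 0, -10, 0, 10]
R5 ← R5 − (3/2)·R2: [0, 0, 5, 0, -5]
R6 ← R6 − (5/2)·R2: [0, 0, 10, 0, -10]
Swap R3 ↔ R4
R5 ← R5 + (1/2)·R3: [0, 0, 0, 0, 0]
R6 ← R6 + R3: [0, 0, 0, 0, 0]
The echelon form has 3 nonzero rows, and every pivot lies in the first 4 columns, so rank(A) = rank([A|b]) = 3.
The system is consistent.
Free variables = (unknowns) − (rank) = 4 − 3 = 1.

1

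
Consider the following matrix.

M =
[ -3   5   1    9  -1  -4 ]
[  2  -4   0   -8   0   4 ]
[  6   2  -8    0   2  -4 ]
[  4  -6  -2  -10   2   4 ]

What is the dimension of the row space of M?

3

Row reduce to echelon form.
R2 ← R2 + (2/3)·R1: [0, -2/3, 2/3, -2, -2/3, 4/3]
R3 ← R3 + (2)·R1: [0, 12, -6, 18, 0, -12]
R4 ← R4 + (4/3)·R1: [0, 2/3, -2/3, 2, 2/3, -4/3]
R3 ← R3 + (18)·R2: [0, 0, 6, -18, -12, 12]
R4 ← R4 + R2: [0, 0, 0, 0, 0, 0]
Echelon form has 3 nonzero rows, so rank(M) = 3.
The row space has dimension equal to the rank: 3.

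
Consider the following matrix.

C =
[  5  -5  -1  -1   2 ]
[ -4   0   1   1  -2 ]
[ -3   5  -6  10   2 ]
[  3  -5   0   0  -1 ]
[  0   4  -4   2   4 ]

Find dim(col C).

5

Row reduce to echelon form.
R2 ← R2 + (4/5)·R1: [0, -4, 1/5, 1/5, -2/5]
R3 ← R3 + (3/5)·R1: [0, 2, -33/5, 47/5, 16/5]
R4 ← R4 − (3/5)·R1: [0, -2, 3/5, 3/5, -11/5]
R3 ← R3 + (1/2)·R2: [0, 0, -13/2, 19/2, 3]
R4 ← R4 − (1/2)·R2: [0, 0, 1/2, 1/2, -2]
R5 ← R5 + R2: [0, 0, -19/5, 11/5, 18/5]
R4 ← R4 + (1/13)·R3: [0, 0, 0, 16/13, -23/13]
R5 ← R5 − (38/65)·R3: [0, 0, 0, -218/65, 24/13]
R5 ← R5 + (109/40)·R4: [0, 0, 0, 0, -119/40]
Echelon form has 5 nonzero rows, so rank(C) = 5.
The column space has dimension equal to the rank: 5.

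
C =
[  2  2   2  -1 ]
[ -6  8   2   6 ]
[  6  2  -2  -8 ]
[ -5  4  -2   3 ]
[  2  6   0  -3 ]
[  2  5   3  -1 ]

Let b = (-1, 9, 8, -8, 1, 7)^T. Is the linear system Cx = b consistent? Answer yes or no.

Row reduce the augmented matrix [C | b].
R2 ← R2 + (3)·R1: [0, 14, 8, 3, 6]
R3 ← R3 − (3)·R1: [0, -4, -8, -5, 11]
R4 ← R4 + (5/2)·R1: [0, 9, 3, 1/2, -21/2]
R5 ← R5 − R1: [0, 4, -2, -2, 2]
R6 ← R6 − R1: [0, 3, 1, 0, 8]
R3 ← R3 + (2/7)·R2: [0, 0, -40/7, -29/7, 89/7]
R4 ← R4 − (9/14)·R2: [0, 0, -15/7, -10/7, -201/14]
R5 ← R5 − (2/7)·R2: [0, 0, -30/7, -20/7, 2/7]
R6 ← R6 − (3/14)·R2: [0, 0, -5/7, -9/14, 47/7]
R4 ← R4 − (3/8)·R3: [0, 0, 0, 1/8, -153/8]
R5 ← R5 − (3/4)·R3: [0, 0, 0, 1/4, -37/4]
R6 ← R6 − (1/8)·R3: [0, 0, 0, -1/8, 41/8]
R5 ← R5 − (2)·R4: [0, 0, 0, 0, 29]
R6 ← R6 + R4: [0, 0, 0, 0, -14]
R6 ← R6 + (14/29)·R5: [0, 0, 0, 0, 0]
The echelon form has 5 nonzero rows; the last pivot sits in the augmented column, so rank(C) = 4 but rank([C|b]) = 5.
Since the ranks differ, the system is inconsistent.

no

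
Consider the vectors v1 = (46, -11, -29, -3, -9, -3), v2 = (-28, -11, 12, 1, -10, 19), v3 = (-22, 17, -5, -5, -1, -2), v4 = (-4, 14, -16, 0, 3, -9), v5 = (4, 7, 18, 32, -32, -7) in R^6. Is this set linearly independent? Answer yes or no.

Form the matrix with these vectors as rows and row reduce.
R2 ← R2 + (14/23)·R1: [0, -407/23, -130/23, -19/23, -356/23, 395/23]
R3 ← R3 + (11/23)·R1: [0, 270/23, -434/23, -148/23, -122/23, -79/23]
R4 ← R4 + (2/23)·R1: [0, 300/23, -426/23, -6/23, 51/23, -213/23]
R5 ← R5 − (2/23)·R1: [0, 183/23, 472/23, 742/23, -718/23, -155/23]
R3 ← R3 + (270/407)·R2: [0, 0, -9206/407, -2842/407, -6338/407, 3239/407]
R4 ← R4 + (300/407)·R2: [0, 0, -9234/407, -354/407, -3741/407, 1383/407]
R5 ← R5 + (183/407)·R2: [0, 0, 7318/407, 12979/407, -15538/407, 400/407]
R4 ← R4 − (4617/4603)·R3: [0, 0, 0, 28236/4603, 29589/4603, -21102/4603]
R5 ← R5 + (3659/4603)·R3: [0, 0, 0, 121237/4603, -232708/4603, 33643/4603]
R5 ← R5 − (121237/28236)·R4: [0, 0, 0, 0, -735609/9412, 127029/4706]
5 nonzero rows, so the 5 vectors span a space of dimension 5.
Since 5 = 5, the vectors are linearly independent.

yes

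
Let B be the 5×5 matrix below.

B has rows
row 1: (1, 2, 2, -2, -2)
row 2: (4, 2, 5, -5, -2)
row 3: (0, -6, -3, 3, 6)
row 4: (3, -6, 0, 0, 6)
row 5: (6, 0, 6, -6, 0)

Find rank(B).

Row reduce to echelon form.
R2 ← R2 − (4)·R1: [0, -6, -3, 3, 6]
R4 ← R4 − (3)·R1: [0, -12, -6, 6, 12]
R5 ← R5 − (6)·R1: [0, -12, -6, 6, 12]
R3 ← R3 − R2: [0, 0, 0, 0, 0]
R4 ← R4 − (2)·R2: [0, 0, 0, 0, 0]
R5 ← R5 − (2)·R2: [0, 0, 0, 0, 0]
Echelon form has 2 nonzero rows, so rank(B) = 2.

2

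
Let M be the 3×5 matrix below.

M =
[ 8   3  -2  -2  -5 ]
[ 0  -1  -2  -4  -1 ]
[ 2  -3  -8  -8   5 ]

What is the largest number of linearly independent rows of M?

Row reduce to echelon form.
R3 ← R3 − (1/4)·R1: [0, -15/4, -15/2, -15/2, 25/4]
R3 ← R3 − (15/4)·R2: [0, 0, 0, 15/2, 10]
Echelon form has 3 nonzero rows, so rank(M) = 3.
The rank gives the maximum number of linearly independent rows: 3.

3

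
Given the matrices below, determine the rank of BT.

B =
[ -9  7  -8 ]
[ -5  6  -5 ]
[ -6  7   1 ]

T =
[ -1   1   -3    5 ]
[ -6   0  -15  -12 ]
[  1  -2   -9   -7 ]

First compute BT:
[[-41,   7,  -6, -73],
 [-36,   5, -30, -62],
 [-35,  -8, -96, -121]]
Now row reduce the product.
R2 ← R2 − (36/41)·R1: [0, -47/41, -1014/41, 86/41]
R3 ← R3 − (35/41)·R1: [0, -573/41, -3726/41, -2406/41]
R3 ← R3 − (573/47)·R2: [0, 0, 9900/47, -3960/47]
3 nonzero rows, so rank(BT) = 3.

3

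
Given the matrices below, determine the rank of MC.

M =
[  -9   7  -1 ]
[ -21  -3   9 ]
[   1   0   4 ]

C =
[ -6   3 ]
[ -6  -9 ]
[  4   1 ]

2

First compute MC:
[[  8, -91],
 [180, -27],
 [ 10,   7]]
Now row reduce the product.
R2 ← R2 − (45/2)·R1: [0, 4041/2]
R3 ← R3 − (5/4)·R1: [0, 483/4]
R3 ← R3 − (161/2694)·R2: [0, 0]
2 nonzero rows, so rank(MC) = 2.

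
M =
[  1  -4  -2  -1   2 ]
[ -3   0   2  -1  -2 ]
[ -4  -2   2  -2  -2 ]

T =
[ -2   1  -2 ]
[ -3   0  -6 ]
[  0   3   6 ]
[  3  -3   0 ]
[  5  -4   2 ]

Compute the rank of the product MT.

First compute MT:
[[ 17, -10,  14],
 [ -7,  14,  14],
 [ -2,  16,  28]]
Now row reduce the product.
R2 ← R2 + (7/17)·R1: [0, 168/17, 336/17]
R3 ← R3 + (2/17)·R1: [0, 252/17, 504/17]
R3 ← R3 − (3/2)·R2: [0, 0, 0]
2 nonzero rows, so rank(MT) = 2.

2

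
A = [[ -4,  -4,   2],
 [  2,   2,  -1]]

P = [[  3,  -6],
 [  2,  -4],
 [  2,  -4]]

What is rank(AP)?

1

First compute AP:
[[-16,  32],
 [  8, -16]]
Now row reduce the product.
R2 ← R2 + (1/2)·R1: [0, 0]
1 nonzero row, so rank(AP) = 1.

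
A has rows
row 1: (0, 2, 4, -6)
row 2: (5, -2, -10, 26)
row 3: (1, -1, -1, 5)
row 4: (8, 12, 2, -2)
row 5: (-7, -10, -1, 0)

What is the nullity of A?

Row reduce to echelon form.
Swap R1 ↔ R2
R3 ← R3 − (1/5)·R1: [0, -3/5, 1, -1/5]
R4 ← R4 − (8/5)·R1: [0, 76/5, 18, -218/5]
R5 ← R5 + (7/5)·R1: [0, -64/5, -15, 182/5]
R3 ← R3 + (3/10)·R2: [0, 0, 11/5, -2]
R4 ← R4 − (38/5)·R2: [0, 0, -62/5, 2]
R5 ← R5 + (32/5)·R2: [0, 0, 53/5, -2]
R4 ← R4 + (62/11)·R3: [0, 0, 0, -102/11]
R5 ← R5 − (53/11)·R3: [0, 0, 0, 84/11]
R5 ← R5 + (14/17)·R4: [0, 0, 0, 0]
4 nonzero rows, so rank(A) = 4.
A has 4 columns; by rank–nullity, nullity = 4 − 4 = 0.

0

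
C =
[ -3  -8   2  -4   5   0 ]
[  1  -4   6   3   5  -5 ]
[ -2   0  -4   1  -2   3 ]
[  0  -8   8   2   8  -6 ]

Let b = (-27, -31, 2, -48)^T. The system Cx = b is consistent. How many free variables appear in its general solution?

Row reduce the augmented matrix [C | b].
R2 ← R2 + (1/3)·R1: [0, -20/3, 20/3, 5/3, 20/3, -5, -40]
R3 ← R3 − (2/3)·R1: [0, 16/3, -16/3, 11/3, -16/3, 3, 20]
R3 ← R3 + (4/5)·R2: [0, 0, 0, 5, 0, -1, -12]
R4 ← R4 − (6/5)·R2: [0, 0, 0, 0, 0, 0, 0]
The echelon form has 3 nonzero rows, and every pivot lies in the first 6 columns, so rank(C) = rank([C|b]) = 3.
The system is consistent.
Free variables = (unknowns) − (rank) = 6 − 3 = 3.

3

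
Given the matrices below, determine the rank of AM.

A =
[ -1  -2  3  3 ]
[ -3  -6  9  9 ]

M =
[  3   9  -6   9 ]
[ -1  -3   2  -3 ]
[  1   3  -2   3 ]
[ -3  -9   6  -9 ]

First compute AM:
[[ -7, -21,  14, -21],
 [-21, -63,  42, -63]]
Now row reduce the product.
R2 ← R2 − (3)·R1: [0, 0, 0, 0]
1 nonzero row, so rank(AM) = 1.

1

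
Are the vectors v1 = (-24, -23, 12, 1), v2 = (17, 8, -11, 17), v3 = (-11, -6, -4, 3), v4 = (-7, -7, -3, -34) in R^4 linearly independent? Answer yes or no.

Form the matrix with these vectors as rows and row reduce.
R2 ← R2 + (17/24)·R1: [0, -199/24, -5/2, 425/24]
R3 ← R3 − (11/24)·R1: [0, 109/24, -19/2, 61/24]
R4 ← R4 − (7/24)·R1: [0, -7/24, -13/2, -823/24]
R3 ← R3 + (109/199)·R2: [0, 0, -2163/199, 2436/199]
R4 ← R4 − (7/199)·R2: [0, 0, -1276/199, -6948/199]
R4 ← R4 − (1276/2163)·R3: [0, 0, 0, -4340/103]
4 nonzero rows, so the 4 vectors span a space of dimension 4.
Since 4 = 4, the vectors are linearly independent.

yes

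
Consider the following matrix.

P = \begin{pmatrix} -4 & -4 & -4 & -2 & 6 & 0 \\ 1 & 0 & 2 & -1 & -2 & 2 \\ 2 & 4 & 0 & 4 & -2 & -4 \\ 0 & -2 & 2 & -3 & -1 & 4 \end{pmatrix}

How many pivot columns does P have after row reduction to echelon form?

Row reduce to echelon form.
R2 ← R2 + (1/4)·R1: [0, -1, 1, -3/2, -1/2, 2]
R3 ← R3 + (1/2)·R1: [0, 2, -2, 3, 1, -4]
R3 ← R3 + (2)·R2: [0, 0, 0, 0, 0, 0]
R4 ← R4 − (2)·R2: [0, 0, 0, 0, 0, 0]
Echelon form has 2 nonzero rows, so rank(P) = 2.
Each nonzero row contributes one pivot column: 2 pivot columns.

2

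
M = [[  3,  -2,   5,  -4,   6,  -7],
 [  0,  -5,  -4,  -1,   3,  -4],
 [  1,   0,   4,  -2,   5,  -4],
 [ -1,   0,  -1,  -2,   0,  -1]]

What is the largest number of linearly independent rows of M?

Row reduce to echelon form.
R3 ← R3 − (1/3)·R1: [0, 2/3, 7/3, -2/3, 3, -5/3]
R4 ← R4 + (1/3)·R1: [0, -2/3, 2/3, -10/3, 2, -10/3]
R3 ← R3 + (2/15)·R2: [0, 0, 9/5, -4/5, 17/5, -11/5]
R4 ← R4 − (2/15)·R2: [0, 0, 6/5, -16/5, 8/5, -14/5]
R4 ← R4 − (2/3)·R3: [0, 0, 0, -8/3, -2/3, -4/3]
Echelon form has 4 nonzero rows, so rank(M) = 4.
The rank gives the maximum number of linearly independent rows: 4.

4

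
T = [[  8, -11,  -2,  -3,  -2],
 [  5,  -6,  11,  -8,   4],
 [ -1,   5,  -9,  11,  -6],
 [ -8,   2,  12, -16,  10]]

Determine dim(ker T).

1

Row reduce to echelon form.
R2 ← R2 − (5/8)·R1: [0, 7/8, 49/4, -49/8, 21/4]
R3 ← R3 + (1/8)·R1: [0, 29/8, -37/4, 85/8, -25/4]
R4 ← R4 + R1: [0, -9, 10, -19, 8]
R3 ← R3 − (29/7)·R2: [0, 0, -60, 36, -28]
R4 ← R4 + (72/7)·R2: [0, 0, 136, -82, 62]
R4 ← R4 + (34/15)·R3: [0, 0, 0, -2/5, -22/15]
4 nonzero rows, so rank(T) = 4.
T has 5 columns; by rank–nullity, nullity = 5 − 4 = 1.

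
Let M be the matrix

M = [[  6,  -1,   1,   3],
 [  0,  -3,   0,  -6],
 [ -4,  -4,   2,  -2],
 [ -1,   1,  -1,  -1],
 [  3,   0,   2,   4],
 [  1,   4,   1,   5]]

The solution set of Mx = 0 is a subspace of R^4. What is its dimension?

0

Row reduce to echelon form.
R3 ← R3 + (2/3)·R1: [0, -14/3, 8/3, 0]
R4 ← R4 + (1/6)·R1: [0, 5/6, -5/6, -1/2]
R5 ← R5 − (1/2)·R1: [0, 1/2, 3/2, 5/2]
R6 ← R6 − (1/6)·R1: [0, 25/6, 5/6, 9/2]
R3 ← R3 − (14/9)·R2: [0, 0, 8/3, 28/3]
R4 ← R4 + (5/18)·R2: [0, 0, -5/6, -13/6]
R5 ← R5 + (1/6)·R2: [0, 0, 3/2, 3/2]
R6 ← R6 + (25/18)·R2: [0, 0, 5/6, -23/6]
R4 ← R4 + (5/16)·R3: [0, 0, 0, 3/4]
R5 ← R5 − (9/16)·R3: [0, 0, 0, -15/4]
R6 ← R6 − (5/16)·R3: [0, 0, 0, -27/4]
R5 ← R5 + (5)·R4: [0, 0, 0, 0]
R6 ← R6 + (9)·R4: [0, 0, 0, 0]
4 nonzero rows, so rank(M) = 4.
M has 4 columns; by rank–nullity, nullity = 4 − 4 = 0.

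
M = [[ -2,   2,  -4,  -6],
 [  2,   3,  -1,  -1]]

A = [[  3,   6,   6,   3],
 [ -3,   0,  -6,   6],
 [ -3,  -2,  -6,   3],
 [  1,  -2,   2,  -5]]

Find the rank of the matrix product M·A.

First compute MA:
[[ -6,   8, -12,  24],
 [ -1,  16,  -2,  26]]
Now row reduce the product.
R2 ← R2 − (1/6)·R1: [0, 44/3, 0, 22]
2 nonzero rows, so rank(MA) = 2.

2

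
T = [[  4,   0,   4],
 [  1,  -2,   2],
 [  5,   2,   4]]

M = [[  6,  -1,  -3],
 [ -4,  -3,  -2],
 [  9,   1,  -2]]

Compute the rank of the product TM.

2

First compute TM:
[[ 60,   0, -20],
 [ 32,   7,  -3],
 [ 58,  -7, -27]]
Now row reduce the product.
R2 ← R2 − (8/15)·R1: [0, 7, 23/3]
R3 ← R3 − (29/30)·R1: [0, -7, -23/3]
R3 ← R3 + R2: [0, 0, 0]
2 nonzero rows, so rank(TM) = 2.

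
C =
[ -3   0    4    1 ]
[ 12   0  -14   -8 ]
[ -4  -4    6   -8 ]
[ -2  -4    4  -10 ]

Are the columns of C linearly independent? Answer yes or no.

Row reduce C to echelon form.
R2 ← R2 + (4)·R1: [0, 0, 2, -4]
R3 ← R3 − (4/3)·R1: [0, -4, 2/3, -28/3]
R4 ← R4 − (2/3)·R1: [0, -4, 4/3, -32/3]
Swap R2 ↔ R3
R4 ← R4 − R2: [0, 0, 2/3, -4/3]
R4 ← R4 − (1/3)·R3: [0, 0, 0, 0]
3 pivots among 4 columns.
Only 3 < 4 pivot columns, so the columns are linearly dependent.

no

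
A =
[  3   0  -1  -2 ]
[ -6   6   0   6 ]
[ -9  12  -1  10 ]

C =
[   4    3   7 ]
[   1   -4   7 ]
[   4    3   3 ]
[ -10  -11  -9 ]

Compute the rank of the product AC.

First compute AC:
[[ 28,  28,  36],
 [-78, -108, -54],
 [-128, -188, -72]]
Now row reduce the product.
R2 ← R2 + (39/14)·R1: [0, -30, 324/7]
R3 ← R3 + (32/7)·R1: [0, -60, 648/7]
R3 ← R3 − (2)·R2: [0, 0, 0]
2 nonzero rows, so rank(AC) = 2.

2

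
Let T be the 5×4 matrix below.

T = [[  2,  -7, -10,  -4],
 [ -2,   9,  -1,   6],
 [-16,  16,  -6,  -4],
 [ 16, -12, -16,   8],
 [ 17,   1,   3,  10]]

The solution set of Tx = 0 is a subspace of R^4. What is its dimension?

Row reduce to echelon form.
R2 ← R2 + R1: [0, 2, -11, 2]
R3 ← R3 + (8)·R1: [0, -40, -86, -36]
R4 ← R4 − (8)·R1: [0, 44, 64, 40]
R5 ← R5 − (17/2)·R1: [0, 121/2, 88, 44]
R3 ← R3 + (20)·R2: [0, 0, -306, 4]
R4 ← R4 − (22)·R2: [0, 0, 306, -4]
R5 ← R5 − (121/4)·R2: [0, 0, 1683/4, -33/2]
R4 ← R4 + R3: [0, 0, 0, 0]
R5 ← R5 + (11/8)·R3: [0, 0, 0, -11]
Swap R4 ↔ R5
4 nonzero rows, so rank(T) = 4.
T has 4 columns; by rank–nullity, nullity = 4 − 4 = 0.

0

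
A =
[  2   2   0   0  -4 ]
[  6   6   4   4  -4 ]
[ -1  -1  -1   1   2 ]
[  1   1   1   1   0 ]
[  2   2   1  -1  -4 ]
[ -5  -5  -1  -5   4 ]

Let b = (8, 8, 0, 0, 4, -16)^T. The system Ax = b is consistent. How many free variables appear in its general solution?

Row reduce the augmented matrix [A | b].
R2 ← R2 − (3)·R1: [0, 0, 4, 4, 8, -16]
R3 ← R3 + (1/2)·R1: [0, 0, -1, 1, 0, 4]
R4 ← R4 − (1/2)·R1: [0, 0, 1, 1, 2, -4]
R5 ← R5 − R1: [0, 0, 1, -1, 0, -4]
R6 ← R6 + (5/2)·R1: [0, 0, -1, -5, -6, 4]
R3 ← R3 + (1/4)·R2: [0, 0, 0, 2, 2, 0]
R4 ← R4 − (1/4)·R2: [0, 0, 0, 0, 0, 0]
R5 ← R5 − (1/4)·R2: [0, 0, 0, -2, -2, 0]
R6 ← R6 + (1/4)·R2: [0, 0, 0, -4, -4, 0]
R5 ← R5 + R3: [0, 0, 0, 0, 0, 0]
R6 ← R6 + (2)·R3: [0, 0, 0, 0, 0, 0]
The echelon form has 3 nonzero rows, and every pivot lies in the first 5 columns, so rank(A) = rank([A|b]) = 3.
The system is consistent.
Free variables = (unknowns) − (rank) = 5 − 3 = 2.

2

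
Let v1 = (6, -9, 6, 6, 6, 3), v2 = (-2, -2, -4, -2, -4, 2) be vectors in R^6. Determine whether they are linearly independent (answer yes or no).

Form the matrix with these vectors as rows and row reduce.
R2 ← R2 + (1/3)·R1: [0, -5, -2, 0, -2, 3]
2 nonzero rows, so the 2 vectors span a space of dimension 2.
Since 2 = 2, the vectors are linearly independent.

yes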